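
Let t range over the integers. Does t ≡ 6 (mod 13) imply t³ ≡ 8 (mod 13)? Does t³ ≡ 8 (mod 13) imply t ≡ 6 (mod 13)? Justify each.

Only the forward implication holds.

(→) Suppose t ≡ 6 (mod 13). Write t = 13j + 6. Then (13j + 6)³ = 2197j³ + 3042j² + 1404j + 216 = 13(169j³ + 234j² + 108j + 16) + 8, so t³ ≡ 8 (mod 13).

(←) This fails: take t = 2. Then 2³ = 8 ≡ 8 (mod 13), yet 2 ≡ 2 (mod 13), not 6.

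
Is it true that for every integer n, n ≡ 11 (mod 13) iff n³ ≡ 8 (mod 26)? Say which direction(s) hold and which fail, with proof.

(⇒) fails and (⇐) fails.

[⇒] This fails: take n = 11. Then 11 ≡ 11 (mod 13), but 11³ = 1331 ≡ 5 (mod 26), not 8.

[⇐] This fails: take n = 2. Then 2³ = 8 ≡ 8 (mod 26), yet 2 ≡ 2 (mod 13), not 11.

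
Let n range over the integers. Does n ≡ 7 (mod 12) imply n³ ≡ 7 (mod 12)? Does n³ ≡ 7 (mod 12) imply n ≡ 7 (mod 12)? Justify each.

Equivalent; both directions hold.

(→) Suppose n ≡ 7 (mod 12). Write n = 12j + 7. Then (12j + 7)³ = 1728j³ + 3024j² + 1764j + 343 = 12(144j³ + 252j² + 147j + 28) + 7, so n³ ≡ 7 (mod 12).

(←) For the converse, argue contrapositively. If n ≢ 7 (mod 12), then n is congruent to one of 0, 1, 2, 3, 4, 5, 6, 8, 9, 10, 11 modulo 12, and these give n³ ≡ 0, 1, 8, 3, 4, 5, 0, 8, 9, 4, 11 respectively — never 7.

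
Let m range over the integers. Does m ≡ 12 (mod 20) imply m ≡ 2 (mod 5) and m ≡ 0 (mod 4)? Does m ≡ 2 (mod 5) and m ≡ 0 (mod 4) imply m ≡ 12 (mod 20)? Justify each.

The biconditional holds.

(→) Suppose m ≡ 12 (mod 20); write m = 20j + 12. Since 5 ∣ 20, reducing mod 5 gives m ≡ 12 ≡ 2 (mod 5); since 4 ∣ 20, reducing mod 4 gives m ≡ 12 ≡ 0 (mod 4).

(←) Conversely, if m ≡ 2 (mod 5) and m ≡ 0 (mod 4), then by the Chinese remainder theorem m ≡ 12 (mod 20). This is exactly m ≡ 12 (mod 20).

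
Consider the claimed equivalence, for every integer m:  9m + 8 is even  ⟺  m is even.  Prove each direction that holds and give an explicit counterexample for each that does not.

Both directions hold; the statement is true.

Forward direction. Suppose 9m + 8 is even. Since 9 is odd, 9m and m have the same parity, so 9m + 8 ≡ m + 8 (mod 2). As 8 is even, 9m + 8 is even exactly when m is even. Thus m is even.

Converse. Suppose m is even; write m = 2j. Then 9m + 8 = 9·(2j) + 8 = 2·9j + 8, which is even.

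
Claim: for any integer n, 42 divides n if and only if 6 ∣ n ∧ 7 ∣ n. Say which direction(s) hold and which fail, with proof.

[⇐] Suppose 6 ∣ n and 7 ∣ n. Any common multiple of 6 and 7 is a multiple of their lcm; here gcd(6, 7) = 1, so lcm(6, 7) = 6·7 = 42, so 42 ∣ n.

[⇒] If 42 ∣ n, write n = 42q. Since 42 = 7·6, n = 6·(7q), so 6 ∣ n; and since 42 = 6·7, n = 7·(6q), so 7 ∣ n.

Equivalent; both directions hold.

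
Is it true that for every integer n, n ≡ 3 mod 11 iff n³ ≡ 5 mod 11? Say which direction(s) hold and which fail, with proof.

[⇒] Suppose n ≡ 3 mod 11. Write n = 11j + 3. Then (11j + 3)³ = 1331j³ + 1089j² + 297j + 27 = 11(121j³ + 99j² + 27j + 2) + 5, so n³ ≡ 5 (mod 11).

[⇐] Conversely, suppose n³ ≡ 5 (mod 11). The only residue r in {0, …, 10} with r³ ≡ 5 (mod 11) is r = 3, so n ≡ 3 (mod 11).

Both directions hold.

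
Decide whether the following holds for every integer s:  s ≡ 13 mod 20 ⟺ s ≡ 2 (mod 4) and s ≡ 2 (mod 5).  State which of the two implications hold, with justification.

(→) This fails: s = 13 gives 13 ≡ 13 (mod 20) but 13 ≡ 1 (mod 4), so the conjunction on the right does not hold.

(←) This fails: s = 2 satisfies both congruences on the right (2 ≡ 2 mod 4 and 2 ≡ 2 mod 5) yet 2 ≡ 2 (mod 20), not 13.

(⇒) fails and (⇐) fails.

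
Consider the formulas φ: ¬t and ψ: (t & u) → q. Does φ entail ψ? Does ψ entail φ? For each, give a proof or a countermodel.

(→) Assume the antecedent. If t is true, the antecedent cannot hold. If t is false, (t & u) → q reduces to true regardless of the other variables. Either way (t & u) → q holds.

(←) This fails. Under t = T, q = F, u = F, the left side is false but the right side is true.

Only the forward implication holds.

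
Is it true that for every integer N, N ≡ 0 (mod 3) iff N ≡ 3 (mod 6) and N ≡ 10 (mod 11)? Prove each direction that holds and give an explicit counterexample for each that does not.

(⟹) This fails: N = 0 gives 0 ≡ 0 (mod 3) but 0 ≡ 0 (mod 6), so the conjunction on the right does not hold.

(⟸) Conversely, if N ≡ 3 (mod 6) and N ≡ 10 (mod 11), then by the Chinese remainder theorem N ≡ 21 (mod 66). Since 21 ≡ 0 (mod 3) and 3 ∣ 66, we get N ≡ 0 (mod 3).

Only the converse holds.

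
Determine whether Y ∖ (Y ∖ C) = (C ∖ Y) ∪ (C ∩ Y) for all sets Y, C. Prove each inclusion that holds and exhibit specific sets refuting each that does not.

Only the forward inclusion holds.

Forward inclusion. Let x ∈ Y ∖ (Y ∖ C). Then x ∈ Y ∩ C, from which x ∈ (C ∖ Y) ∪ (C ∩ Y).

Reverse inclusion. This inclusion fails. Take Y = ∅, C = {1}; then 1 ∈ (C ∖ Y) ∪ (C ∩ Y) but 1 ∉ Y ∖ (Y ∖ C).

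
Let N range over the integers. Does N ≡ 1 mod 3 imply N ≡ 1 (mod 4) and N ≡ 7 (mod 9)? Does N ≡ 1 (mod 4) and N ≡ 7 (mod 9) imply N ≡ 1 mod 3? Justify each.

Forward direction. This fails: N = 1 gives 1 ≡ 1 (mod 3) but 1 ≡ 1 (mod 9), so the conjunction on the right does not hold.

Converse. If N ≡ 1 (mod 4) and N ≡ 7 (mod 9), then by the Chinese remainder theorem N ≡ 25 (mod 36). Since 25 ≡ 1 (mod 3) and 3 ∣ 36, we get N ≡ 1 (mod 3).

(⇒) fails; (⇐) holds.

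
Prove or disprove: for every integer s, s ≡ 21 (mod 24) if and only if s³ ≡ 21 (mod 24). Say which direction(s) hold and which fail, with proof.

(⟹) Suppose s ≡ 21 (mod 24). Write s = 24j + 21. Then (24j + 21)³ = 13824j³ + 36288j² + 31752j + 9261 = 24(576j³ + 1512j² + 1323j + 385) + 21, so s³ ≡ 21 (mod 24).

(⟸) Conversely, suppose s³ ≡ 21 (mod 24). The only residue r in {0, …, 23} with r³ ≡ 21 (mod 24) is r = 21, so s ≡ 21 (mod 24).

Both directions hold; the statement is true.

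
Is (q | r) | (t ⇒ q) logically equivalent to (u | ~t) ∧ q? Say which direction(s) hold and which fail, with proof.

(⇒) fails; (⇐) holds.

(⇒) This fails. Under q = F, r = F, u = F, t = F, the left side is true but the right side is false.

(⇐) Assume the antecedent. If q is true, (q | r) | (t ⇒ q) reduces to true regardless of the other variables. If q is false, the antecedent cannot hold. Either way (q | r) | (t ⇒ q) holds.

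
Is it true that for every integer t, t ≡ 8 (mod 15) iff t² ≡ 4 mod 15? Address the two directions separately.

[⇐] This fails: take t = 2. Then 2² = 4 ≡ 4 (mod 15), yet 2 ≡ 2 (mod 15), not 8.

[⇒] Suppose t ≡ 8 (mod 15). Write t = 15j + 8. Then (15j + 8)² = 225j² + 240j + 64 = 15(15j² + 16j + 4) + 4, so t² ≡ 4 (mod 15).

The forward direction holds; the converse fails.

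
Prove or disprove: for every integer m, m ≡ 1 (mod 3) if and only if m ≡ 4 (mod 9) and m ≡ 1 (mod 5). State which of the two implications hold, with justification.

(←) If m ≡ 4 (mod 9) and m ≡ 1 (mod 5), then by the Chinese remainder theorem m ≡ 31 (mod 45). Since 31 ≡ 1 (mod 3) and 3 ∣ 45, we get m ≡ 1 (mod 3).

(→) This fails: m = 1 gives 1 ≡ 1 (mod 3) but 1 ≡ 1 (mod 9), so the conjunction on the right does not hold.

Not equivalent: only (⇐) holds.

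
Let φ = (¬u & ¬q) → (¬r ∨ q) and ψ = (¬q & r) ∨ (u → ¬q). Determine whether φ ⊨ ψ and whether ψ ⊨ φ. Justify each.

Forward direction. This fails. Under u = T, r = F, q = T, the left side is true but the right side is false.

Converse. This fails. Under u = F, r = T, q = F, the left side is false but the right side is true.

Neither direction holds.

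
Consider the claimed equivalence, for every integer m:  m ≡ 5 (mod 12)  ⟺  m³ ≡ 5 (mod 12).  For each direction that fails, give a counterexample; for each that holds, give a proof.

Both implications hold.

(⇒) Suppose m ≡ 5 (mod 12). Write m = 12j + 5. Then (12j + 5)³ = 1728j³ + 2160j² + 900j + 125 = 12(144j³ + 180j² + 75j + 10) + 5, so m³ ≡ 5 (mod 12).

(⇐) Conversely, suppose m³ ≡ 5 (mod 12). The only residue r in {0, …, 11} with r³ ≡ 5 (mod 12) is r = 5, so m ≡ 5 (mod 12).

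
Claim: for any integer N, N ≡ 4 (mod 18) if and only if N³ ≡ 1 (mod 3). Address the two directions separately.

[⇒] Suppose N ≡ 4 (mod 18). Then N³ ≡ 4³ = 64 (mod 18), and since 3 ∣ 18, also N³ ≡ 1 (mod 3).

[⇐] This fails: take N = 1. Then 1³ = 1 ≡ 1 (mod 3), yet 1 ≡ 1 (mod 18), not 4.

The forward direction holds; the converse fails.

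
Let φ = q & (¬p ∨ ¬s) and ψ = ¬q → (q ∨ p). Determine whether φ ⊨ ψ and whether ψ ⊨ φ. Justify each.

Only the forward direction holds.

(→) Assume the antecedent. If p is true, ¬q → (q ∨ p) reduces to true regardless of the other variables. If p is false, the antecedent forces (p = F, s = F, q = T) or (p = F, s = T, q = T), and ¬q → (q ∨ p) holds there. Either way ¬q → (q ∨ p) holds.

(←) This fails. Under p = T, s = F, q = F, the left side is false but the right side is true.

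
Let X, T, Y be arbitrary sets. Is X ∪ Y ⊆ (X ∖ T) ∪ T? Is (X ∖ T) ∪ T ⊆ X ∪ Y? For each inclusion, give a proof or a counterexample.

(⟹) This inclusion fails. Take X = ∅, T = ∅, Y = {1}; then 1 ∈ X ∪ Y but 1 ∉ (X ∖ T) ∪ T.

(⟸) This inclusion fails. Take X = ∅, T = {1}, Y = ∅; then 1 ∈ (X ∖ T) ∪ T but 1 ∉ X ∪ Y.

Both inclusions fail.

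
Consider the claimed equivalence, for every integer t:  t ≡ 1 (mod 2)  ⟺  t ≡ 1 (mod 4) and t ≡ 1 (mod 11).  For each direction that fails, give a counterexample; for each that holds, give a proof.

Only the reverse direction holds.

(⇒) This fails: t = 3 gives 3 ≡ 1 (mod 2) but 3 ≡ 3 (mod 4), so the conjunction on the right does not hold.

(⇐) Conversely, if t ≡ 1 (mod 4) and t ≡ 1 (mod 11), then by the Chinese remainder theorem t ≡ 1 (mod 44). Since 1 ≡ 1 (mod 2) and 2 ∣ 44, we get t ≡ 1 (mod 2).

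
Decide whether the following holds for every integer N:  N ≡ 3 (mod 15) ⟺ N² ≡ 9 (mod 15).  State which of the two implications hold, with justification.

(⇒) holds; (⇐) fails.

Forward direction. Suppose N ≡ 3 (mod 15). Write N = 15j + 3. Then (15j + 3)² = 225j² + 90j + 9 = 15(15j² + 6j) + 9, so N² ≡ 9 (mod 15).

Converse. This fails: take N = 12. Then 12² = 144 ≡ 9 (mod 15), yet 12 ≡ 12 (mod 15), not 3.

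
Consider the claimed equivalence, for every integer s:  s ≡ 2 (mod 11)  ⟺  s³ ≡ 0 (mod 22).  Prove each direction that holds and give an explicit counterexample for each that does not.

(⇒) This fails: take s = 2. Then 2 ≡ 2 (mod 11), but 2³ = 8 ≡ 8 (mod 22), not 0.

(⇐) This fails: take s = 0. Then 0³ = 0 ≡ 0 (mod 22), yet 0 ≡ 0 (mod 11), not 2.

Neither implication holds.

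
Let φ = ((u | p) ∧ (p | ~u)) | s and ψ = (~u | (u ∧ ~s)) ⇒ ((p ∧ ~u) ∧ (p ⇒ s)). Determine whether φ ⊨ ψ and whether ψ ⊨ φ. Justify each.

Not equivalent: only (⇐) holds.

(⇒) This fails. Under s = T, u = F, p = F, the left side is true but the right side is false.

(⇐) Assume the antecedent. If s is true, ((u | p) ∧ (p | ~u)) | s reduces to true regardless of the other variables. If s is false, the antecedent cannot hold. Either way ((u | p) ∧ (p | ~u)) | s holds.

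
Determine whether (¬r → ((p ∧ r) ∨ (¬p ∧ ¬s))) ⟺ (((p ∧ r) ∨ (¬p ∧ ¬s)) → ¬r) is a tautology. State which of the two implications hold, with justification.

Neither direction holds.

Forward direction. This fails. Under s = F, r = T, p = F, the left side is true but the right side is false.

Converse. This fails. Under s = T, r = F, p = F, the left side is false but the right side is true.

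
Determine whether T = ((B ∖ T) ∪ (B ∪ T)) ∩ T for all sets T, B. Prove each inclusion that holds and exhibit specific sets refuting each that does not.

Both inclusions hold; the sets are equal.

(⟸) Let x ∈ ((B ∖ T) ∪ (B ∪ T)) ∩ T. Then either x ∈ T and x ∉ B; or x ∈ T ∩ B. In each case x ∈ T, so ((B ∖ T) ∪ (B ∪ T)) ∩ T ⊆ T.

(⟹) Let x ∈ T. Then either x ∈ T and x ∉ B; or x ∈ T ∩ B. In each case x ∈ ((B ∖ T) ∪ (B ∪ T)) ∩ T, so T ⊆ ((B ∖ T) ∪ (B ∪ T)) ∩ T.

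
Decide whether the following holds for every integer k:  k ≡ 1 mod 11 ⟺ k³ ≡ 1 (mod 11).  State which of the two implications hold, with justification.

(→) Suppose k ≡ 1 mod 11. Write k = 11j + 1. Then (11j + 1)³ = 1331j³ + 363j² + 33j + 1 = 11(121j³ + 33j² + 3j) + 1, so k³ ≡ 1 (mod 11).

(←) For the converse, argue contrapositively. If k ≢ 1 (mod 11), then k is congruent to one of 0, 2, 3, 4, 5, 6, 7, 8, 9, 10 modulo 11, and these give k³ ≡ 0, 8, 5, 9, 4, 7, 2, 6, 3, 10 respectively — never 1.

Equivalent; both directions hold.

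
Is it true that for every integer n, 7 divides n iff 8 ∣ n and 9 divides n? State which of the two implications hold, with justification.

(→) This fails: take n = 7. Certainly 7 ∣ 7, but 8 ∤ 7.

(←) This fails: take n = 72. Both 8 ∣ 72 and 9 ∣ 72, yet 72 is not a multiple of 7 (since 72 = 10·7 + 2), so 7 ∤ 72.

(⇒) fails and (⇐) fails.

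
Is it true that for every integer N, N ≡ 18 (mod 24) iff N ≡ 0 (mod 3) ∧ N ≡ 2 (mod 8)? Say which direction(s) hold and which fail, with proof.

Both directions hold.

(→) Suppose N ≡ 18 (mod 24); write N = 24j + 18. Since 3 ∣ 24, reducing mod 3 gives N ≡ 18 ≡ 0 (mod 3); since 8 ∣ 24, reducing mod 8 gives N ≡ 18 ≡ 2 (mod 8).

(←) Conversely, if N ≡ 0 (mod 3) and N ≡ 2 (mod 8), then by the Chinese remainder theorem N ≡ 18 (mod 24). This is exactly N ≡ 18 (mod 24).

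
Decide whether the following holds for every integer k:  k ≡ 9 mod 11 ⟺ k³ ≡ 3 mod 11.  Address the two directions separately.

Both directions hold; the statement is true.

(⟹) Suppose k ≡ 9 mod 11. Write k = 11j + 9. Then (11j + 9)³ = 1331j³ + 3267j² + 2673j + 729 = 11(121j³ + 297j² + 243j + 66) + 3, so k³ ≡ 3 (mod 11).

(⟸) Conversely, suppose k³ ≡ 3 (mod 11). The only residue r in {0, …, 10} with r³ ≡ 3 (mod 11) is r = 9, so k ≡ 9 (mod 11).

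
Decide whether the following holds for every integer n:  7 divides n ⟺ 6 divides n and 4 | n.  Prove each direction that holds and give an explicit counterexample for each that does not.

Both directions fail.

(⇒) This fails: take n = 7. Certainly 7 ∣ 7, but 6 ∤ 7.

(⇐) This fails: take n = 12. Both 6 ∣ 12 and 4 ∣ 12, yet 12 is not a multiple of 7 (since 12 = 1·7 + 5), so 7 ∤ 12.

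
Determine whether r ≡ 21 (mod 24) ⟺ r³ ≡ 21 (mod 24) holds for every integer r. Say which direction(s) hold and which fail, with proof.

(⇒) Suppose r ≡ 21 (mod 24). Write r = 24j + 21. Then (24j + 21)³ = 13824j³ + 36288j² + 31752j + 9261 = 24(576j³ + 1512j² + 1323j + 385) + 21, so r³ ≡ 21 (mod 24).

(⇐) Conversely, suppose r³ ≡ 21 (mod 24). The only residue r in {0, …, 23} with r³ ≡ 21 (mod 24) is r = 21, so r ≡ 21 (mod 24).

Both directions hold.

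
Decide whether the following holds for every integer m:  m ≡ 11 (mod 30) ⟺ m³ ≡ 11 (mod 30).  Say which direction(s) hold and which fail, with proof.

Both directions hold.

Forward direction. Suppose m ≡ 11 (mod 30). Write m = 30j + 11. Then (30j + 11)³ = 27000j³ + 29700j² + 10890j + 1331 = 30(900j³ + 990j² + 363j + 44) + 11, so m³ ≡ 11 (mod 30).

Converse. Suppose m³ ≡ 11 (mod 30). The only residue r in {0, …, 29} with r³ ≡ 11 (mod 30) is r = 11, so m ≡ 11 (mod 30).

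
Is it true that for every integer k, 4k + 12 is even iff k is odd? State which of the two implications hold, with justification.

Forward direction. This fails: take k = 6. Then 4k + 12 = 36, which is even, yet k = 6 is even, not odd.

Converse. Suppose k is odd. Since 4 is even, 4k is even for every k, so 4k + 12 has the same parity as 12, which is even. Hence 4k + 12 is even.

Only the reverse direction holds.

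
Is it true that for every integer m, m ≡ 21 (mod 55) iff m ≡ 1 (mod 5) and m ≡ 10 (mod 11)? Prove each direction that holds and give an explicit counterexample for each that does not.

(⇐) If m ≡ 1 (mod 5) and m ≡ 10 (mod 11), then by the Chinese remainder theorem m ≡ 21 (mod 55). This is exactly m ≡ 21 (mod 55).

(⇒) Suppose m ≡ 21 (mod 55); write m = 55j + 21. Since 5 ∣ 55, reducing mod 5 gives m ≡ 21 ≡ 1 (mod 5); since 11 ∣ 55, reducing mod 11 gives m ≡ 21 ≡ 10 (mod 11).

Both directions hold.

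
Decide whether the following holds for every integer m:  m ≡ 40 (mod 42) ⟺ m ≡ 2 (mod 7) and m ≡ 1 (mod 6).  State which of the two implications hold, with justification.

(⇒) This fails: m = 40 gives 40 ≡ 40 (mod 42) but 40 ≡ 5 (mod 7), so the conjunction on the right does not hold.

(⇐) This fails: m = 37 satisfies both congruences on the right (37 ≡ 2 mod 7 and 37 ≡ 1 mod 6) yet 37 ≡ 37 (mod 42), not 40.

Neither direction holds.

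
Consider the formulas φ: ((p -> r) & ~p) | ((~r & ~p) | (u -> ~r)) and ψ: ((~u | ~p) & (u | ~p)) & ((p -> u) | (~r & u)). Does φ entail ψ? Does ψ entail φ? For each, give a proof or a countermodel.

Not equivalent: only (⇐) holds.

[⇒] This fails. Under r = F, u = F, p = T, the left side is true but the right side is false.

[⇐] Assume the antecedent. If r is true, the antecedent forces (r = T, u = F, p = F) or (r = T, u = T, p = F), and the consequent holds there. If r is false, the consequent reduces to true regardless of the other variables. Either way the consequent holds.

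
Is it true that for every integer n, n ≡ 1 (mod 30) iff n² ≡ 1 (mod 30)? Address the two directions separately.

Only the forward direction holds.

Forward direction. Suppose n ≡ 1 (mod 30). Write n = 30j + 1. Then (30j + 1)² = 900j² + 60j + 1 = 30(30j² + 2j) + 1, so n² ≡ 1 (mod 30).

Converse. This fails: take n = 11. Then 11² = 121 ≡ 1 (mod 30), yet 11 ≡ 11 (mod 30), not 1.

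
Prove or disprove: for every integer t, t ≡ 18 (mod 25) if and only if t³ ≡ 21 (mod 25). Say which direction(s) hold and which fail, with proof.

(⇒) This fails: take t = 18. Then 18 ≡ 18 (mod 25), but 18³ = 5832 ≡ 7 (mod 25), not 21.

(⇐) This fails: take t = 16. Then 16³ = 4096 ≡ 21 (mod 25), yet 16 ≡ 16 (mod 25), not 18.

Neither implication holds.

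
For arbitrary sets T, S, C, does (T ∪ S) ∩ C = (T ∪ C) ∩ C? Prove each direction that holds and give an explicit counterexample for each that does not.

(⊆) Let x ∈ (T ∪ S) ∩ C. Then either x ∈ T ∩ C and x ∉ S; or x ∈ S ∩ C and x ∉ T; or x ∈ T ∩ S ∩ C. In each case x ∈ (T ∪ C) ∩ C, so (T ∪ S) ∩ C ⊆ (T ∪ C) ∩ C.

(⊇) This inclusion fails. Take T = ∅, S = ∅, C = {1}; then 1 ∈ (T ∪ C) ∩ C but 1 ∉ (T ∪ S) ∩ C.

Only the forward inclusion holds.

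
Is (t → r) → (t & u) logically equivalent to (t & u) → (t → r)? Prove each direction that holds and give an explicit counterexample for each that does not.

(⟹) This fails. Under u = T, t = T, r = F, the left side is true but the right side is false.

(⟸) This fails. Under u = F, t = F, r = F, the left side is false but the right side is true.

(⇒) fails and (⇐) fails.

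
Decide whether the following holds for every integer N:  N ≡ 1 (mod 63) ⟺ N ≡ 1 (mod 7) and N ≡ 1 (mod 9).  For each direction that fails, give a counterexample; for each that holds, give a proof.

Both directions hold.

[⇒] Suppose N ≡ 1 (mod 63); write N = 63j + 1. Since 7 ∣ 63, reducing mod 7 gives N ≡ 1 (mod 7); since 9 ∣ 63, reducing mod 9 gives N ≡ 1 (mod 9).

[⇐] Conversely, if N ≡ 1 (mod 7) and N ≡ 1 (mod 9), then by the Chinese remainder theorem N ≡ 1 (mod 63). This is exactly N ≡ 1 (mod 63).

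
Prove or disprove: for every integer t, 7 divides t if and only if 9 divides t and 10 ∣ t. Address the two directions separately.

Both directions fail.

(⇒) This fails: take t = 7. Certainly 7 ∣ 7, but 9 ∤ 7.

(⇐) This fails: take t = 90. Both 9 ∣ 90 and 10 ∣ 90, yet 90 is not a multiple of 7 (since 90 = 12·7 + 6), so 7 ∤ 90.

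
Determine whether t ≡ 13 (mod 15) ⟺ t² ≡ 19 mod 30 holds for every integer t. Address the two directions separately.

[⇒] This fails: take t = 28. Then 28 ≡ 13 (mod 15), but 28² = 784 ≡ 4 (mod 30), not 19.

[⇐] This fails: take t = 7. Then 7² = 49 ≡ 19 (mod 30), yet 7 ≡ 7 (mod 15), not 13.

Neither direction holds.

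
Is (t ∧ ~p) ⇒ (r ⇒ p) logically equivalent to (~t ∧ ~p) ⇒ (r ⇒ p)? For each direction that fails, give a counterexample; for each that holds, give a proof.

(⟹) This fails. Under p = F, t = F, r = T, the left side is true but the right side is false.

(⟸) This fails. Under p = F, t = T, r = T, the left side is false but the right side is true.

Both directions fail.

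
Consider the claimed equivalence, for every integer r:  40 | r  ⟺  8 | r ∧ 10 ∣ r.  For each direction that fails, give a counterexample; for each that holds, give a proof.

Equivalent; both directions hold.

[⇒] If 40 ∣ r, write r = 40q. Since 40 = 5·8, r = 8·(5q), so 8 ∣ r; and since 40 = 4·10, r = 10·(4q), so 10 ∣ r.

[⇐] Suppose 8 ∣ r and 10 ∣ r. Any common multiple of 8 and 10 is a multiple of their lcm; here lcm(8, 10) = 8·10/gcd(8, 10) = 80/2 = 40, so 40 ∣ r.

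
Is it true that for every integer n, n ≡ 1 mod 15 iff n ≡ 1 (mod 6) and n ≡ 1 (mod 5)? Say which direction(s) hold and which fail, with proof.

(⇒) This fails: n = 16 gives 16 ≡ 1 (mod 15) but 16 ≡ 4 (mod 6), so the conjunction on the right does not hold.

(⇐) Conversely, if n ≡ 1 (mod 6) and n ≡ 1 (mod 5), then by the Chinese remainder theorem n ≡ 1 (mod 30). Since 1 ≡ 1 (mod 15) and 15 ∣ 30, we get n ≡ 1 (mod 15).

(⇒) fails; (⇐) holds.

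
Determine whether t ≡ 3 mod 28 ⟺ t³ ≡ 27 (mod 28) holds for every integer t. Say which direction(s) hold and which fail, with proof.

Forward direction. Suppose t ≡ 3 mod 28. Write t = 28j + 3. Then (28j + 3)³ = 21952j³ + 7056j² + 756j + 27 = 28(784j³ + 252j² + 27j) + 27, so t³ ≡ 27 (mod 28).

Converse. This fails: take t = 19. Then 19³ = 6859 ≡ 27 (mod 28), yet 19 ≡ 19 (mod 28), not 3.

Only the forward implication holds.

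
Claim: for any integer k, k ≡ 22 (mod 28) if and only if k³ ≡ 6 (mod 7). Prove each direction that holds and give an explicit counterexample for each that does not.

(⇒) fails and (⇐) fails.

[⇒] This fails: take k = 22. Then 22 ≡ 22 (mod 28), but 22³ = 10648 ≡ 1 (mod 7), not 6.

[⇐] This fails: take k = 3. Then 3³ = 27 ≡ 6 (mod 7), yet 3 ≡ 3 (mod 28), not 22.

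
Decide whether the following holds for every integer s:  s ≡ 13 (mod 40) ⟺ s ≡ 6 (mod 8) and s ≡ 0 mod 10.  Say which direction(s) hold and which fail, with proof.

Both directions fail.

Forward direction. This fails: s = 13 gives 13 ≡ 13 (mod 40) but 13 ≡ 5 (mod 8), so the conjunction on the right does not hold.

Converse. This fails: s = 30 satisfies both congruences on the right (30 ≡ 6 mod 8 and 30 ≡ 0 mod 10) yet 30 ≡ 30 (mod 40), not 13.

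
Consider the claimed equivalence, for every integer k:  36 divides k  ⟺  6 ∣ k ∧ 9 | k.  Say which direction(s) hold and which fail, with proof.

Only the forward implication holds.

(→) If 36 ∣ k, write k = 36q. Since 36 = 6·6, k = 6·(6q), so 6 ∣ k; and since 36 = 4·9, k = 9·(4q), so 9 ∣ k.

(←) This fails: take k = 18. Both 6 ∣ 18 and 9 ∣ 18, yet 18 is not a multiple of 36 (since 18 = 0·36 + 18), so 36 ∤ 18.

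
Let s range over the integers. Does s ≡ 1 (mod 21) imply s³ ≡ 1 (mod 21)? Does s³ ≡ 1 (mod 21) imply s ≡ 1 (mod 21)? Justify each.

(←) This fails: take s = 4. Then 4³ = 64 ≡ 1 (mod 21), yet 4 ≡ 4 (mod 21), not 1.

(→) Suppose s ≡ 1 (mod 21). Write s = 21j + 1. Then (21j + 1)³ = 9261j³ + 1323j² + 63j + 1 = 21(441j³ + 63j² + 3j) + 1, so s³ ≡ 1 (mod 21).

(⇒) holds; (⇐) fails.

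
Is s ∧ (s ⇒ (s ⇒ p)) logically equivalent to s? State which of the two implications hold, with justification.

Forward direction. Assume the antecedent. If s is true, s reduces to true regardless of the other variables. If s is false, the antecedent cannot hold. Either way s holds.

Converse. This fails. Under s = T, p = F, the left side is false but the right side is true.

Only the forward implication holds.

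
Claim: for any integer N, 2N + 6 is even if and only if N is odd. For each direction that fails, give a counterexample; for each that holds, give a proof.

(←) Suppose N is odd. Since 2 is even, 2N is even for every N, so 2N + 6 has the same parity as 6, which is even. Hence 2N + 6 is even.

(→) This fails: take N = 0. Then 2N + 6 = 6, which is even, yet N = 0 is even, not odd.

Not equivalent: only (⇐) holds.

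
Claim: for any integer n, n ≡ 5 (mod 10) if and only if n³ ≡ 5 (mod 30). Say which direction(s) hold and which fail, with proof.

(⇐) The residues r modulo 30 with r³ ≡ 5 (mod 30) are exactly {5}, and each is ≡ 5 (mod 10).

(⇒) This fails: take n = 15. Then 15 ≡ 5 (mod 10), but 15³ = 3375 ≡ 15 (mod 30), not 5.

Only the reverse direction holds.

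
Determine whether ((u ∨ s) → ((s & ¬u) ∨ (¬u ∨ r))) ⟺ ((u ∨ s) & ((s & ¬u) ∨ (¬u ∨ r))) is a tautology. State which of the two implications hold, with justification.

Not equivalent: only (⇐) holds.

Converse. Assume the antecedent. If r is true, the consequent reduces to true regardless of the other variables. If r is false, the antecedent forces (s = T, r = F, u = F), and the consequent holds there. Either way the consequent holds.

Forward direction. This fails. Under s = F, r = F, u = F, the left side is true but the right side is false.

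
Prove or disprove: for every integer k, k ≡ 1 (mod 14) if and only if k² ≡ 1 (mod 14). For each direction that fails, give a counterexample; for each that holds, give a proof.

(→) Suppose k ≡ 1 (mod 14). Write k = 14j + 1. Then (14j + 1)² = 196j² + 28j + 1 = 14(14j² + 2j) + 1, so k² ≡ 1 (mod 14).

(←) This fails: take k = 13. Then 13² = 169 ≡ 1 (mod 14), yet 13 ≡ 13 (mod 14), not 1.

Only the forward direction holds.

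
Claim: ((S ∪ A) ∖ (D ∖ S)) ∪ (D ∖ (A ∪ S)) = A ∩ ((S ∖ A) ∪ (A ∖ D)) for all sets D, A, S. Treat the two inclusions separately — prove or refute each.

Forward inclusion. This inclusion fails. Take D = {1}, A = ∅, S = ∅; then 1 ∈ ((S ∪ A) ∖ (D ∖ S)) ∪ (D ∖ (A ∪ S)) but 1 ∉ A ∩ ((S ∖ A) ∪ (A ∖ D)).

Reverse inclusion. Let x ∈ A ∩ ((S ∖ A) ∪ (A ∖ D)). Then either x ∈ A and x ∉ D, S; or x ∈ A ∩ S and x ∉ D. In each case x ∈ ((S ∪ A) ∖ (D ∖ S)) ∪ (D ∖ (A ∪ S)), so A ∩ ((S ∖ A) ∪ (A ∖ D)) ⊆ ((S ∪ A) ∖ (D ∖ S)) ∪ (D ∖ (A ∪ S)).

(⊆) fails; (⊇) holds.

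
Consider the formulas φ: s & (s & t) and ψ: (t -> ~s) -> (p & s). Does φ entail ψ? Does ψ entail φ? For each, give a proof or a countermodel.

Not equivalent: only (⇒) holds.

(⟹) Assume the antecedent. If t is true, the antecedent forces (t = T, p = F, s = T) or (t = T, p = T, s = T), and (t -> ~s) -> (p & s) holds there. If t is false, the antecedent cannot hold. Either way (t -> ~s) -> (p & s) holds.

(⟸) This fails. Under t = F, p = T, s = T, the left side is false but the right side is true.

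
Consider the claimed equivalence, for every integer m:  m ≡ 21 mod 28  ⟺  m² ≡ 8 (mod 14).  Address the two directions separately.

(⇒) fails and (⇐) fails.

(⟹) This fails: take m = 21. Then 21 ≡ 21 (mod 28), but 21² = 441 ≡ 7 (mod 14), not 8.

(⟸) This fails: take m = 6. Then 6² = 36 ≡ 8 (mod 14), yet 6 ≡ 6 (mod 28), not 21.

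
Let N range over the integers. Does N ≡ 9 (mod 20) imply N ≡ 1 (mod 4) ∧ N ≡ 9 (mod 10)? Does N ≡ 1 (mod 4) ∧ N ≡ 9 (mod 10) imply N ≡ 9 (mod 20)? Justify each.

The biconditional holds.

(⟹) Suppose N ≡ 9 (mod 20); write N = 20j + 9. Since 4 ∣ 20, reducing mod 4 gives N ≡ 9 ≡ 1 (mod 4); since 10 ∣ 20, reducing mod 10 gives N ≡ 9 (mod 10).

(⟸) Conversely, if N ≡ 1 (mod 4) and N ≡ 9 (mod 10), then by the Chinese remainder theorem N ≡ 9 (mod 20). This is exactly N ≡ 9 (mod 20).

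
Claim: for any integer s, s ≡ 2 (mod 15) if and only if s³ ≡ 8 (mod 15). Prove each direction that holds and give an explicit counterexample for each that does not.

(⇒) Suppose s ≡ 2 (mod 15). Write s = 15j + 2. Then (15j + 2)³ = 3375j³ + 1350j² + 180j + 8 = 15(225j³ + 90j² + 12j) + 8, so s³ ≡ 8 (mod 15).

(⇐) Conversely, suppose s³ ≡ 8 (mod 15). The only residue r in {0, …, 14} with r³ ≡ 8 (mod 15) is r = 2, so s ≡ 2 (mod 15).

Equivalent; both directions hold.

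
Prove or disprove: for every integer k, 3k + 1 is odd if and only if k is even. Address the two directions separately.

(→) Suppose 3k + 1 is odd. Since 3 is odd, 3k and k have the same parity, so 3k + 1 ≡ k + 1 (mod 2). As 1 is odd, 3k + 1 is odd exactly when k is even. Thus k is even.

(←) Conversely, suppose k is even; write k = 2j. Then 3k + 1 = 3·(2j) + 1 = 2·3j + 1, which is odd.

The biconditional holds.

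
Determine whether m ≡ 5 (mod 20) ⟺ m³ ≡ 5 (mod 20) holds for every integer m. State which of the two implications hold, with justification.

[⇒] Suppose m ≡ 5 (mod 20). Write m = 20j + 5. Then (20j + 5)³ = 8000j³ + 6000j² + 1500j + 125 = 20(400j³ + 300j² + 75j + 6) + 5, so m³ ≡ 5 (mod 20).

[⇐] Conversely, suppose m³ ≡ 5 (mod 20). The only residue r in {0, …, 19} with r³ ≡ 5 (mod 20) is r = 5, so m ≡ 5 (mod 20).

Both implications hold.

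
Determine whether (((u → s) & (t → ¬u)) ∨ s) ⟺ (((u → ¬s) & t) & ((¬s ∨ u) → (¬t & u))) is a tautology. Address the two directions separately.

Not equivalent: only (⇐) holds.

(→) This fails. Under s = F, u = F, t = F, the left side is true but the right side is false.

(←) Assume the antecedent. If s is true, ((u → s) & (t → ¬u)) ∨ s reduces to true regardless of the other variables. If s is false, the antecedent cannot hold. Either way ((u → s) & (t → ¬u)) ∨ s holds.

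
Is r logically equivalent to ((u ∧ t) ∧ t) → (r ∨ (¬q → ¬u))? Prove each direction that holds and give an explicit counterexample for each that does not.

(⟹) Assume the antecedent. If r is true, the consequent reduces to true regardless of the other variables. If r is false, the antecedent cannot hold. Either way the consequent holds.

(⟸) This fails. Under q = F, u = F, r = F, t = F, the left side is false but the right side is true.

The forward direction holds; the converse fails.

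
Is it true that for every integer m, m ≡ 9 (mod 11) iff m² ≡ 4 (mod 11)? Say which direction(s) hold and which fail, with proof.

(⇒) Suppose m ≡ 9 (mod 11). Write m = 11j + 9. Then (11j + 9)² = 121j² + 198j + 81 = 11(11j² + 18j + 7) + 4, so m² ≡ 4 (mod 11).

(⇐) This fails: take m = 2. Then 2² = 4 ≡ 4 (mod 11), yet 2 ≡ 2 (mod 11), not 9.

Only the forward implication holds.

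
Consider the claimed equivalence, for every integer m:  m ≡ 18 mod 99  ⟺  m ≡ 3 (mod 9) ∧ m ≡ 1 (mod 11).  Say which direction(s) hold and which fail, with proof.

Neither implication holds.

(⇒) This fails: m = 18 gives 18 ≡ 18 (mod 99) but 18 ≡ 0 (mod 9), so the conjunction on the right does not hold.

(⇐) This fails: m = 12 satisfies both congruences on the right (12 ≡ 3 mod 9 and 12 ≡ 1 mod 11) yet 12 ≡ 12 (mod 99), not 18.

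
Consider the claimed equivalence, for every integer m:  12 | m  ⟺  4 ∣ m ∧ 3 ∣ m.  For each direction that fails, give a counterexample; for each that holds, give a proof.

(⟹) If 12 ∣ m, write m = 12q. Since 12 = 3·4, m = 4·(3q), so 4 ∣ m; and since 12 = 4·3, m = 3·(4q), so 3 ∣ m.

(⟸) Suppose 4 ∣ m and 3 ∣ m. Any common multiple of 4 and 3 is a multiple of their lcm; here gcd(4, 3) = 1, so lcm(4, 3) = 4·3 = 12, so 12 ∣ m.

Both directions hold.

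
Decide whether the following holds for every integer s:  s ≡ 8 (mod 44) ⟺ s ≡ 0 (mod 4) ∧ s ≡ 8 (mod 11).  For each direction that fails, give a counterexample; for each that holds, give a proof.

[⇐] If s ≡ 0 (mod 4) and s ≡ 8 (mod 11), then by the Chinese remainder theorem s ≡ 8 (mod 44). This is exactly s ≡ 8 (mod 44).

[⇒] Suppose s ≡ 8 (mod 44); write s = 44j + 8. Since 4 ∣ 44, reducing mod 4 gives s ≡ 8 ≡ 0 (mod 4); since 11 ∣ 44, reducing mod 11 gives s ≡ 8 (mod 11).

Both directions hold.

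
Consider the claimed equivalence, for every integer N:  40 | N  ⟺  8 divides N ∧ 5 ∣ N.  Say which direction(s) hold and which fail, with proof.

Equivalent; both directions hold.

(←) Suppose 8 ∣ N and 5 ∣ N. Any common multiple of 8 and 5 is a multiple of their lcm; here gcd(8, 5) = 1, so lcm(8, 5) = 8·5 = 40, so 40 ∣ N.

(→) If 40 ∣ N, write N = 40q. Since 40 = 5·8, N = 8·(5q), so 8 ∣ N; and since 40 = 8·5, N = 5·(8q), so 5 ∣ N.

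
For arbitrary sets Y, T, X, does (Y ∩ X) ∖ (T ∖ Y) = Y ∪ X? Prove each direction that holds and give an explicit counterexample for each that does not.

The sets are not equal: only the forward inclusion holds.

(⟹) Let x ∈ (Y ∩ X) ∖ (T ∖ Y). Then either x ∈ Y ∩ X and x ∉ T; or x ∈ Y ∩ T ∩ X. In each case x ∈ Y ∪ X, so (Y ∩ X) ∖ (T ∖ Y) ⊆ Y ∪ X.

(⟸) This inclusion fails. Take Y = {1}, T = ∅, X = ∅; then 1 ∈ Y ∪ X but 1 ∉ (Y ∩ X) ∖ (T ∖ Y).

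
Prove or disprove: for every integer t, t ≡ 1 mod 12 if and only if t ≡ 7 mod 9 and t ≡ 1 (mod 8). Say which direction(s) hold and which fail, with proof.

Not equivalent: only (⇐) holds.

(→) This fails: t = 1 gives 1 ≡ 1 (mod 12) but 1 ≡ 1 (mod 9), so the conjunction on the right does not hold.

(←) Conversely, if t ≡ 7 (mod 9) and t ≡ 1 (mod 8), then by the Chinese remainder theorem t ≡ 25 (mod 72). Since 25 ≡ 1 (mod 12) and 12 ∣ 72, we get t ≡ 1 (mod 12).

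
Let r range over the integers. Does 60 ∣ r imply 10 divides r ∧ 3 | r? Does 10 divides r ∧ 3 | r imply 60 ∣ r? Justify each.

[⇐] This fails: take r = 30. Both 10 ∣ 30 and 3 ∣ 30, yet 30 is not a multiple of 60 (since 30 = 0·60 + 30), so 60 ∤ 30.

[⇒] If 60 ∣ r, write r = 60q. Since 60 = 6·10, r = 10·(6q), so 10 ∣ r; and since 60 = 20·3, r = 3·(20q), so 3 ∣ r.

(⇒) holds; (⇐) fails.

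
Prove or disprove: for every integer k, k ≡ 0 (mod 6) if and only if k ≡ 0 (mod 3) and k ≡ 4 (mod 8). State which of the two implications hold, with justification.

(→) This fails: k = 0 gives 0 ≡ 0 (mod 6) but 0 ≡ 0 (mod 8), so the conjunction on the right does not hold.

(←) Conversely, if k ≡ 0 (mod 3) and k ≡ 4 (mod 8), then by the Chinese remainder theorem k ≡ 12 (mod 24). Since 12 ≡ 0 (mod 6) and 6 ∣ 24, we get k ≡ 0 (mod 6).

Only the reverse direction holds.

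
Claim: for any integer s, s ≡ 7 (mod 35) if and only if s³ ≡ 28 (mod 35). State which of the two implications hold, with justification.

Converse. Suppose s³ ≡ 28 (mod 35). The only residue r in {0, …, 34} with r³ ≡ 28 (mod 35) is r = 7, so s ≡ 7 (mod 35).

Forward direction. Suppose s ≡ 7 (mod 35). Write s = 35j + 7. Then (35j + 7)³ = 42875j³ + 25725j² + 5145j + 343 = 35(1225j³ + 735j² + 147j + 9) + 28, so s³ ≡ 28 (mod 35).

Both directions hold; the statement is true.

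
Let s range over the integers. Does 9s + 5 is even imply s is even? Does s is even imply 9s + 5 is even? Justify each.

Both directions fail.

[⇒] This fails: s = 7 gives 9s + 5 = 68, which is even, but 7 is odd, not even.

[⇐] This also fails: s = 6 is even, but 9s + 5 = 59 is odd, not even.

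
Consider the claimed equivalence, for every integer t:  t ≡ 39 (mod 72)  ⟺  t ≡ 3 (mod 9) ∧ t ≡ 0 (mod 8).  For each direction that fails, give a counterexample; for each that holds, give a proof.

Neither implication holds.

(→) This fails: t = 39 gives 39 ≡ 39 (mod 72) but 39 ≡ 7 (mod 8), so the conjunction on the right does not hold.

(←) This fails: t = 48 satisfies both congruences on the right (48 ≡ 3 mod 9 and 48 ≡ 0 mod 8) yet 48 ≡ 48 (mod 72), not 39.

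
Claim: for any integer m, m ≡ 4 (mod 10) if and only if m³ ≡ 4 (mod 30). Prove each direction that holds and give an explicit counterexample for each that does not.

[⇒] This fails: take m = 14. Then 14 ≡ 4 (mod 10), but 14³ = 2744 ≡ 14 (mod 30), not 4.

[⇐] Conversely, the residues r modulo 30 with r³ ≡ 4 (mod 30) are exactly {4}, and each is ≡ 4 (mod 10).

Only the reverse direction holds.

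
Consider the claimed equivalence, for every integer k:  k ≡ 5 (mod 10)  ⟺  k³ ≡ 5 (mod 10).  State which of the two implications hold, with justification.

Forward direction. Suppose k ≡ 5 (mod 10). Write k = 10j + 5. Then (10j + 5)³ = 1000j³ + 1500j² + 750j + 125 = 10(100j³ + 150j² + 75j + 12) + 5, so k³ ≡ 5 (mod 10).

Converse. Suppose k³ ≡ 5 (mod 10). The only residue r in {0, …, 9} with r³ ≡ 5 (mod 10) is r = 5, so k ≡ 5 (mod 10).

Both implications hold.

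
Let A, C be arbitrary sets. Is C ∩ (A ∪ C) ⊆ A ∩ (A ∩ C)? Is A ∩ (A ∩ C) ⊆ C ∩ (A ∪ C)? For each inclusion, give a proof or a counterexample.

Only the reverse inclusion holds.

(⊆) This inclusion fails. Take A = ∅, C = {1}; then 1 ∈ C ∩ (A ∪ C) but 1 ∉ A ∩ (A ∩ C).

(⊇) Let x ∈ A ∩ (A ∩ C). Then x ∈ A ∩ C, from which x ∈ C ∩ (A ∪ C).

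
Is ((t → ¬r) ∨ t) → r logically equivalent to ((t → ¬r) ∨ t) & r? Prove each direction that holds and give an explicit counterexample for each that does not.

Forward direction. Assume the antecedent. If t is true, the antecedent forces (t = T, r = T), and ((t → ¬r) ∨ t) & r holds there. If t is false, the antecedent forces (t = F, r = T), and ((t → ¬r) ∨ t) & r holds there. Either way ((t → ¬r) ∨ t) & r holds.

Converse. Assume the antecedent. If t is true, the antecedent forces (t = T, r = T), and ((t → ¬r) ∨ t) → r holds there. If t is false, the antecedent forces (t = F, r = T), and ((t → ¬r) ∨ t) → r holds there. Either way ((t → ¬r) ∨ t) → r holds.

The biconditional holds.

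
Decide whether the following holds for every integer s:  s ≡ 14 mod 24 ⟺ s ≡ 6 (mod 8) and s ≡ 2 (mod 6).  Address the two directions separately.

The biconditional holds.

Forward direction. Suppose s ≡ 14 (mod 24); write s = 24j + 14. Since 8 ∣ 24, reducing mod 8 gives s ≡ 14 ≡ 6 (mod 8); since 6 ∣ 24, reducing mod 6 gives s ≡ 14 ≡ 2 (mod 6).

Converse. If s ≡ 6 (mod 8) and s ≡ 2 (mod 6), then by the Chinese remainder theorem s ≡ 14 (mod 24). This is exactly s ≡ 14 (mod 24).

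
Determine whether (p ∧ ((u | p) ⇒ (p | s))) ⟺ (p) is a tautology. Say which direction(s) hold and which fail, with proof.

Both implications hold.

Forward direction. Assume the antecedent. If p is true, p reduces to true regardless of the other variables. If p is false, the antecedent cannot hold. Either way p holds.

Converse. Assume the antecedent. If p is true, p ∧ ((u | p) ⇒ (p | s)) reduces to true regardless of the other variables. If p is false, the antecedent cannot hold. Either way p ∧ ((u | p) ⇒ (p | s)) holds.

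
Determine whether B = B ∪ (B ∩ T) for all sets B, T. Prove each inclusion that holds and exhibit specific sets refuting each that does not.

Forward inclusion. Let x ∈ B. Then either x ∈ B and x ∉ T; or x ∈ B ∩ T. In each case x ∈ B ∪ (B ∩ T), so B ⊆ B ∪ (B ∩ T).

Reverse inclusion. Let x ∈ B ∪ (B ∩ T). Then either x ∈ B and x ∉ T; or x ∈ B ∩ T. In each case x ∈ B, so B ∪ (B ∩ T) ⊆ B.

The two sets are equal.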